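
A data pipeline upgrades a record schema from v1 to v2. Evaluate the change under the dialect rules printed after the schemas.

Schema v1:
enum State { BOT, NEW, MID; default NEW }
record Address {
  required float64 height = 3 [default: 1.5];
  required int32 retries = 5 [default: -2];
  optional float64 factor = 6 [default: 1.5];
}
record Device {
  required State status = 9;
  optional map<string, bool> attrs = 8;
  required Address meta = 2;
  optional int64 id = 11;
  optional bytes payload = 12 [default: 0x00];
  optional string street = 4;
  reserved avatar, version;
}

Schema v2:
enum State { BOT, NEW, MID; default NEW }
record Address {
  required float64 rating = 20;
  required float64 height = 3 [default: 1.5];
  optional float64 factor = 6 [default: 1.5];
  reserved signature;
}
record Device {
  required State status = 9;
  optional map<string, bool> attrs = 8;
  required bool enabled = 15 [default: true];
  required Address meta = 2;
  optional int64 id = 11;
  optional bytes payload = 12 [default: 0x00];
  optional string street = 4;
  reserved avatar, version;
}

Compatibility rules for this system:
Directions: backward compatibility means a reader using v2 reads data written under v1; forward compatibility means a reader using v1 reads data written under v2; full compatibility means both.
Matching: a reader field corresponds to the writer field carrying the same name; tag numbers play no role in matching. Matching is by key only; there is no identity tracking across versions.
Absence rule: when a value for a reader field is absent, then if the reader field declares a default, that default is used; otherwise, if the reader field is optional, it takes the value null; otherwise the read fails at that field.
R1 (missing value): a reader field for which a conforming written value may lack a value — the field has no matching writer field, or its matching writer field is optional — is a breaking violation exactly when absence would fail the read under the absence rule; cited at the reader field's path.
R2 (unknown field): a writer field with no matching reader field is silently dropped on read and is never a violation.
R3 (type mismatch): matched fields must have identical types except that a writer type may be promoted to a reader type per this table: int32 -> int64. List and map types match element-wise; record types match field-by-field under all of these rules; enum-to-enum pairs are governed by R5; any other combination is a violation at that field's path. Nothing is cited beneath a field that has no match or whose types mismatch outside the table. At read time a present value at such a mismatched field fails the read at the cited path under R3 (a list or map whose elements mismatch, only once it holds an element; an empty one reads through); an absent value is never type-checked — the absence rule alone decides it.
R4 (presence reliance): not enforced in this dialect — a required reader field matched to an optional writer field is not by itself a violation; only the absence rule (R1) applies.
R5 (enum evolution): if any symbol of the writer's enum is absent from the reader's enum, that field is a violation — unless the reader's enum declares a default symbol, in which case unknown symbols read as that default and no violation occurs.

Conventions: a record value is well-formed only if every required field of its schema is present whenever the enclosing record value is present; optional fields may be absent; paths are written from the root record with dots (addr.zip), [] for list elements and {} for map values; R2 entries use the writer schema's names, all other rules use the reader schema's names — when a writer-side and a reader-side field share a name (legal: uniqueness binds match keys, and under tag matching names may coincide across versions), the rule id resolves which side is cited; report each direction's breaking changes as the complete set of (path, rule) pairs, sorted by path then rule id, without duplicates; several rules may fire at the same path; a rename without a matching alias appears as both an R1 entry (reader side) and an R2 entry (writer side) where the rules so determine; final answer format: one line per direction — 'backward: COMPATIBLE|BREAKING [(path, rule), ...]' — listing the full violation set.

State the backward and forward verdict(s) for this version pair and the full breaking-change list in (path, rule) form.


in Device below, arrows point writer -> reader
backward analysis of Device with v2 as reader and v1 as writer:
  status: State -> State, writer required; from status
  attrs: map<string, bool> -> map<string, bool>, writer optional; from attrs
  enabled: no writer match
  meta: Address -> Address, writer required; from meta
  id: int64 -> int64, writer optional; from id
  payload: bytes -> bytes, writer optional; from payload
  street: string -> string, writer optional; from street
  meta.rating: no writer match
  meta.height: float64 -> float64, writer required; from meta.height
  meta.factor: float64 -> float64, writer optional; from meta.factor
  writer field meta.retries has no reader counterpart
  violation R1 at meta.rating
  backward on Device therefore BREAKING (1)
forward analysis of Device with v1 as reader and v2 as writer:
  status: State -> State, writer required; from status
  attrs: map<string, bool> -> map<string, bool>, writer optional; from attrs
  meta: Address -> Address, writer required; from meta
  id: int64 -> int64, writer optional; from id
  payload: bytes -> bytes, writer optional; from payload
  street: string -> string, writer optional; from street
  writer field enabled has no reader counterpart
  meta.height: float64 -> float64, writer required; from meta.height
  meta.retries: no writer match
  meta.factor: float64 -> float64, writer optional; from meta.factor
  writer field meta.rating has no reader counterpart
  => forward verdict for Device: COMPATIBLE, no violations

backward: BREAKING [(meta.rating, R1)]; forward: COMPATIBLE []


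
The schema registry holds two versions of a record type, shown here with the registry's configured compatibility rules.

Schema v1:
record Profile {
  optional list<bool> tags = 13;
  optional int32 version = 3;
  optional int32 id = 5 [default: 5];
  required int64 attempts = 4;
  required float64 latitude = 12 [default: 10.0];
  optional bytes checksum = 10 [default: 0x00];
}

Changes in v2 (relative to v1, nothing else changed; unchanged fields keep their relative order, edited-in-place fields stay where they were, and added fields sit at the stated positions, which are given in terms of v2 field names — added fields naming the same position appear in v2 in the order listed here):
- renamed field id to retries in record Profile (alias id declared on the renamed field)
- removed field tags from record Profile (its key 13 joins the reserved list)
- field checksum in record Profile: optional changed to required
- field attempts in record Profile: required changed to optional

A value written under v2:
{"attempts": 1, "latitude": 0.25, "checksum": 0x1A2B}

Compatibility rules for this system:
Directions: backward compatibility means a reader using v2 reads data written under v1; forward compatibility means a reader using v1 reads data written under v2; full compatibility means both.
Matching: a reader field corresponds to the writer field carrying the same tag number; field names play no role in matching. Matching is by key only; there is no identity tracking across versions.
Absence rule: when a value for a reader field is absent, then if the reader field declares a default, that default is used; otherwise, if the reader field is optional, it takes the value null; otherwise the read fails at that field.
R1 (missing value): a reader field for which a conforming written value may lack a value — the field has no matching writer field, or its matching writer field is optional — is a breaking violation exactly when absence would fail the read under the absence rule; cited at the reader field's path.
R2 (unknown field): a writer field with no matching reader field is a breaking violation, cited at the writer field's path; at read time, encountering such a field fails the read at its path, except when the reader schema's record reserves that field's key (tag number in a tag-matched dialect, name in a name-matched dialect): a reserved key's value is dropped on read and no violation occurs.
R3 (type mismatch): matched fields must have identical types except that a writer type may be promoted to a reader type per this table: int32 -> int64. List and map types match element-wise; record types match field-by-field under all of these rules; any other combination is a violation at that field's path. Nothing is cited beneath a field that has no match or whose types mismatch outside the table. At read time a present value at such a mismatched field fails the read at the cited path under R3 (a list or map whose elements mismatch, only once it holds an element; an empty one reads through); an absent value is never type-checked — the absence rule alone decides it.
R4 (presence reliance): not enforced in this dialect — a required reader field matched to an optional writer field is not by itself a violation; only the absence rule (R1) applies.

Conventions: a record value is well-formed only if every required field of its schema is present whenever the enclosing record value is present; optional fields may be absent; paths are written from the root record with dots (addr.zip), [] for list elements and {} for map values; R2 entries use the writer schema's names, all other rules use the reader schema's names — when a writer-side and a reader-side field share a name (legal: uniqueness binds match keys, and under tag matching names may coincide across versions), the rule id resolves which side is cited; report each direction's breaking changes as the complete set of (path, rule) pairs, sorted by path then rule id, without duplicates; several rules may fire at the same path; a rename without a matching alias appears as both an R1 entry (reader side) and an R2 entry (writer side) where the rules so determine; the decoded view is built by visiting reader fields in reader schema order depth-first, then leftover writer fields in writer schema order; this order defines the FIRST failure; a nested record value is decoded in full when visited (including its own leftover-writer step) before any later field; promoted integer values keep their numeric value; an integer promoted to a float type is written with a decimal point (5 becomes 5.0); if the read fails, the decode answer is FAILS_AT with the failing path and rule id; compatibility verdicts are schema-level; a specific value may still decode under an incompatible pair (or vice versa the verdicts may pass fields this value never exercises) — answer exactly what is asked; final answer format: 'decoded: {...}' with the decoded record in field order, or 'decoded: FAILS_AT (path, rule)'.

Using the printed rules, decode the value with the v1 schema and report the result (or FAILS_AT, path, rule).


decoded: {"tags": null, "version": null, "id": 5, "attempts": 1, "latitude": 0.25, "checksum": 0x1A2B}

each type pair in Profile: writer, then reader
decode (reader v1):
  tags := null (absent, optional -> null)
  version := null (absent, optional -> null)
  id := 5 (absent -> default)
  attempts := 1
  latitude := 0.25
  checksum := 0x1A2B
  => decoded: {"tags": null, "version": null, "id": 5, "attempts": 1, "latitude": 0.25, "checksum": 0x1A2B}
remaining Profile differences; none change what is asked:
  renamed field id to retries in record Profile (alias id declared on the renamed field) -> triggers nothing under the printed rules; the Profile answer is the same either way
  removed field tags from record Profile (its key 13 joins the reserved list) -> triggers nothing under the printed rules; the Profile answer is the same either way
  field checksum in record Profile: optional changed to required -> triggers nothing under the printed rules; the Profile answer is the same either way
  field attempts in record Profile: required changed to optional -> matters for Profile compatibility verdicts, not for this value's decode


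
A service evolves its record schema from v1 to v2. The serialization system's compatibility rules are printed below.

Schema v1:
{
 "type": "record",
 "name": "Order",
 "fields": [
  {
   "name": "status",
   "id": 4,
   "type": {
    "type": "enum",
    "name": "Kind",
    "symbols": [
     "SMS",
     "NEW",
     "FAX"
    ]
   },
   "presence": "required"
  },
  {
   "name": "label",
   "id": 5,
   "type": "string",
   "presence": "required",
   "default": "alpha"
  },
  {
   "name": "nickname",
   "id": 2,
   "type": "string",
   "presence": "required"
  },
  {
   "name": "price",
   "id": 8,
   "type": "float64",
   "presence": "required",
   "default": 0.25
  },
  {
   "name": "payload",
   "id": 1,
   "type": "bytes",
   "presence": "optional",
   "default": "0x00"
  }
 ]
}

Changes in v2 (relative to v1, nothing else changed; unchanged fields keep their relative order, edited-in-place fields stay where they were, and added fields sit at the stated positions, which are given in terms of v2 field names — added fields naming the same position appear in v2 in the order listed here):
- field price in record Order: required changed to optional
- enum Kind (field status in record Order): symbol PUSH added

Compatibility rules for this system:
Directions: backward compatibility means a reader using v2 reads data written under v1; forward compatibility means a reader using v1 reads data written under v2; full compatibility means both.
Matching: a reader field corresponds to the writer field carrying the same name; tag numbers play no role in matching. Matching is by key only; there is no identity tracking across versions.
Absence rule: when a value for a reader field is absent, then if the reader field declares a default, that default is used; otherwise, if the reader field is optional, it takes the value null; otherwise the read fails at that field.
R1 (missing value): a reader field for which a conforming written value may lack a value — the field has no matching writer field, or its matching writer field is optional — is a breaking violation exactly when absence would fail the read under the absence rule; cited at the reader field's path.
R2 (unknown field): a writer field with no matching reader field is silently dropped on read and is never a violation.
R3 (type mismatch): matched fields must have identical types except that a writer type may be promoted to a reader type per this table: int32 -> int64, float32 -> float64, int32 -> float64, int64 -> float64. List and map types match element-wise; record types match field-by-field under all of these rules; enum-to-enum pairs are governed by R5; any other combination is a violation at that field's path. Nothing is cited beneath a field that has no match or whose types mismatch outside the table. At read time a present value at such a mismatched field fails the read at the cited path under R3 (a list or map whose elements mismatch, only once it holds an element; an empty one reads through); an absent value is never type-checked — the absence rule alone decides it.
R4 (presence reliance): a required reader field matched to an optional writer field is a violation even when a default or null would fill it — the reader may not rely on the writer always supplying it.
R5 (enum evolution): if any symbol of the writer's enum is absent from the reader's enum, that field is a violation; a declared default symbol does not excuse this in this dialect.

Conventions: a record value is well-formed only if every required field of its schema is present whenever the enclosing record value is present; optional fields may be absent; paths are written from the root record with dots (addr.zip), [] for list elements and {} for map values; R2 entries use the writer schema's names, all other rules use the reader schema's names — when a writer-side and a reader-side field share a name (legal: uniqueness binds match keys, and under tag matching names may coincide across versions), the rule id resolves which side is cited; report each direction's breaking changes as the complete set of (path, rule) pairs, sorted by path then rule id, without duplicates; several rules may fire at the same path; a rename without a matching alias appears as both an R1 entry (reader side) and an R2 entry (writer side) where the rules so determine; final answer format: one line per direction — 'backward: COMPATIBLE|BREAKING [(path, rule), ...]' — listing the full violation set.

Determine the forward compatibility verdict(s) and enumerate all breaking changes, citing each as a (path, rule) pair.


the writer's type comes first in each Order pair
forward for Order (reader v1, writer v2):
  Kind -> Kind, writer required: status aligns to status
  string -> string, writer required: label aligns to label
  string -> string, writer required: nickname aligns to nickname
  float64 -> float64, writer optional: price aligns to price
  bytes -> bytes, writer optional: payload aligns to payload
  R4 fires at price
  R5 fires at status
  => forward: BREAKING (2)

forward: BREAKING [(price, R4), (status, R5)]


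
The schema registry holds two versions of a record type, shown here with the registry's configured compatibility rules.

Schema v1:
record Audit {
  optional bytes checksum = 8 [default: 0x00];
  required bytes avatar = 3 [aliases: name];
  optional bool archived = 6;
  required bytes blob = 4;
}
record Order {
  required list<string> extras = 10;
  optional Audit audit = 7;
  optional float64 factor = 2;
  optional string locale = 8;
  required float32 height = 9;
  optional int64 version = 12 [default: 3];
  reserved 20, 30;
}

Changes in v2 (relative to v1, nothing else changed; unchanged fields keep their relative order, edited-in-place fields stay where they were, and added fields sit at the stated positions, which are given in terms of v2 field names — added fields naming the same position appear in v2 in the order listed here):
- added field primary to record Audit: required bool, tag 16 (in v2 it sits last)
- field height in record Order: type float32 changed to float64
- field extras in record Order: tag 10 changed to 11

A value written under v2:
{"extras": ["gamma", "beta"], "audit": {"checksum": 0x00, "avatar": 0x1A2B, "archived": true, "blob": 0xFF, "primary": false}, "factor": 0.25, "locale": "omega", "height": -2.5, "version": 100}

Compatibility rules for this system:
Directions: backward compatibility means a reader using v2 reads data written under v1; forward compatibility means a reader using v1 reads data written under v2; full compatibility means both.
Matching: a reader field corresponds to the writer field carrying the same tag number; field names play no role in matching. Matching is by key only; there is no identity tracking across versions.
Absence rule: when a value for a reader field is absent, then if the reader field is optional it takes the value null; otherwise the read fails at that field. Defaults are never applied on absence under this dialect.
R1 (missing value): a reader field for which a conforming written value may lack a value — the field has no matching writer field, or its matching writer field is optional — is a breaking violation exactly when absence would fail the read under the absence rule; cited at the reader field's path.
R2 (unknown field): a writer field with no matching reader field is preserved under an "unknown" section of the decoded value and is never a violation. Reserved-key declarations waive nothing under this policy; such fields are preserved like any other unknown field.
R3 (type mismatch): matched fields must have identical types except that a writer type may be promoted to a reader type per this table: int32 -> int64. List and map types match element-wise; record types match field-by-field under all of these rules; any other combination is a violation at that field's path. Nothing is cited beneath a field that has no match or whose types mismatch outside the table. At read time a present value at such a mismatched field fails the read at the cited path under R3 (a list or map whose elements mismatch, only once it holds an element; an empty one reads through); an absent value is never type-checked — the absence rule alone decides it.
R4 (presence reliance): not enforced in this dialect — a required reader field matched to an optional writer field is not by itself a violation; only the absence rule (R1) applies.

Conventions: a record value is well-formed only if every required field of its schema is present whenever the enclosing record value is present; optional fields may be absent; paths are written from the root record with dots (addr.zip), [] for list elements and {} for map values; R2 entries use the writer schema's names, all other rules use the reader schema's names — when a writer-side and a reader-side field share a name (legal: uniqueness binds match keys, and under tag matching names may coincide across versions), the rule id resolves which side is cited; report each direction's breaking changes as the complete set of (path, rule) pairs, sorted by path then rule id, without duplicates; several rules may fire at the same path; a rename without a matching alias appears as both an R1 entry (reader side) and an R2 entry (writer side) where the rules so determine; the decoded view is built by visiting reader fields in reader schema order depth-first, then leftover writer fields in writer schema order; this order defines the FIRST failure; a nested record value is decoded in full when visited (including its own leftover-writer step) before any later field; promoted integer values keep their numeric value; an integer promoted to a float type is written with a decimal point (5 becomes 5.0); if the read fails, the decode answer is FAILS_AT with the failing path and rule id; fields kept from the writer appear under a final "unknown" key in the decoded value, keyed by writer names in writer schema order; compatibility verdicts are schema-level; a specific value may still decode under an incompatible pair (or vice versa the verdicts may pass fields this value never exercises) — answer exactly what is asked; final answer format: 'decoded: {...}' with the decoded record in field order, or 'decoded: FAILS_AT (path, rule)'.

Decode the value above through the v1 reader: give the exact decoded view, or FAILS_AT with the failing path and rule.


decoded: FAILS_AT (extras, R1)

the writer's type comes first in each Order pair
decode (reader v1):
  read fails at extras under R1 (no fill)
  => FAILS_AT (extras, R1)
the other Order changes do not affect what is asked:
  added field primary to record Audit: required bool, tag 16 (in v2 it sits last) -> affects the rule determinations only; this particular Order value decodes identically
  field height in record Order: type float32 changed to float64 -> affects the rule determinations only; this particular Order value decodes identically


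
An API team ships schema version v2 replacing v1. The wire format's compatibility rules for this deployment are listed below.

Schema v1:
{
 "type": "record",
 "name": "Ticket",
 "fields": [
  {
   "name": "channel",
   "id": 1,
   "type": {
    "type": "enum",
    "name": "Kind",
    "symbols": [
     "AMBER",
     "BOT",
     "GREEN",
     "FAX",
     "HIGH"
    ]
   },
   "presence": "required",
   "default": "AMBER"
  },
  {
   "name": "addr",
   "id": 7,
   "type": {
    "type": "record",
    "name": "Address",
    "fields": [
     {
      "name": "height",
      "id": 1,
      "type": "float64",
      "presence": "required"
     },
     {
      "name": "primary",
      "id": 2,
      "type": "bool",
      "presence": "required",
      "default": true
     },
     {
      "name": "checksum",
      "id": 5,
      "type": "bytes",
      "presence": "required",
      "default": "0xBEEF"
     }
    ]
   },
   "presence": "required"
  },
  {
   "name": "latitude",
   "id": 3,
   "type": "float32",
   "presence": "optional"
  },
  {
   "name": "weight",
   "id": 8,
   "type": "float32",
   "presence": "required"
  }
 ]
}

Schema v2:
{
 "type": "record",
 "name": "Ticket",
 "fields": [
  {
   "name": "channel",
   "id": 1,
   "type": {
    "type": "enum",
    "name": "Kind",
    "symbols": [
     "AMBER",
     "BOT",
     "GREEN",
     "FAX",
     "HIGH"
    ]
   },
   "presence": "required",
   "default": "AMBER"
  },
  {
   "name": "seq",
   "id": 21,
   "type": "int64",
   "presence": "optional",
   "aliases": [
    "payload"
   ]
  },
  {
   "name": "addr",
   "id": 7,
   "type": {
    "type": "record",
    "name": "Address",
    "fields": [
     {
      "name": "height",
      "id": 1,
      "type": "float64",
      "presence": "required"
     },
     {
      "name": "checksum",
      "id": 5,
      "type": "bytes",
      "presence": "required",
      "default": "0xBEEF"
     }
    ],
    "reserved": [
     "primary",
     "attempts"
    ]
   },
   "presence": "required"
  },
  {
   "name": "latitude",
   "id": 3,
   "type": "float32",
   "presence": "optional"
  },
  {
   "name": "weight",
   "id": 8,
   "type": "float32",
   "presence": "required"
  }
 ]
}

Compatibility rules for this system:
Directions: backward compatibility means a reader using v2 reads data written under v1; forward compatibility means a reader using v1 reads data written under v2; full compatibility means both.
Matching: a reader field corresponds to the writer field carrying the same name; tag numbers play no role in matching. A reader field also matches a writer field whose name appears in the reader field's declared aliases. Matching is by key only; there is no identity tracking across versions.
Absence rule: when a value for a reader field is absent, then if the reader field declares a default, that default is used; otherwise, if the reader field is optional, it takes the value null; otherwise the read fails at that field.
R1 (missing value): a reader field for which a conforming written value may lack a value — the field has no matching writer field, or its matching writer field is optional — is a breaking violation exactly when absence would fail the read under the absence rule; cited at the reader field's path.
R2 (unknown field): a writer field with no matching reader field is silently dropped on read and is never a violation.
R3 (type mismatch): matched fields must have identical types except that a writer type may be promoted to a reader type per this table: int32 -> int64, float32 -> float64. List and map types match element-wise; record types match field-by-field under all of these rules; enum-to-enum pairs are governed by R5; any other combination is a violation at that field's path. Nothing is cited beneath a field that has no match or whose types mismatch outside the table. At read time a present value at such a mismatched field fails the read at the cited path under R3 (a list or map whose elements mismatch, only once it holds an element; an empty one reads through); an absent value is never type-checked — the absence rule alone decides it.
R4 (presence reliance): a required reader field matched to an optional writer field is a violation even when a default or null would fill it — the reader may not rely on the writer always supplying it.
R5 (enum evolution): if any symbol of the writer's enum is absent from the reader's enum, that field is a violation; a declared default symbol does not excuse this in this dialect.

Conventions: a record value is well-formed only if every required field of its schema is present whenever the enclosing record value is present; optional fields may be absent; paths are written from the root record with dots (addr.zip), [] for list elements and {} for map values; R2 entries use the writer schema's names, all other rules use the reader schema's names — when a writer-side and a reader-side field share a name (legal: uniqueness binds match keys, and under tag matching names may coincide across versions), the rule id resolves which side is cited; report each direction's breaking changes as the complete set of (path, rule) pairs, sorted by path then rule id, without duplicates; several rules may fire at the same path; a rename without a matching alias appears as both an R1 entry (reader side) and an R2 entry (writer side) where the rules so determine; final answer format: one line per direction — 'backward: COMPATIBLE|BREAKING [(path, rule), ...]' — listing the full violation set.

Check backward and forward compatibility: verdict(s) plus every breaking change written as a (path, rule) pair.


each type pair in Ticket: writer, then reader
backward pass over Ticket, reader schema v2, writer schema v1:
  channel: paired with writer channel (Kind -> Kind; writer required)
  no writer field matches reader seq
  addr: paired with writer addr (Address -> Address; writer required)
  latitude: paired with writer latitude (float32 -> float32; writer optional)
  weight: paired with writer weight (float32 -> float32; writer required)
  addr.height: paired with writer addr.height (float64 -> float64; writer required)
  addr.checksum: paired with writer addr.checksum (bytes -> bytes; writer required)
  leftover writer field: addr.primary
  nothing fires on Ticket: backward is COMPATIBLE
forward pass over Ticket, reader schema v1, writer schema v2:
  channel: paired with writer channel (Kind -> Kind; writer required)
  addr: paired with writer addr (Address -> Address; writer required)
  latitude: paired with writer latitude (float32 -> float32; writer optional)
  weight: paired with writer weight (float32 -> float32; writer required)
  leftover writer field: seq
  addr.height: paired with writer addr.height (float64 -> float64; writer required)
  no writer field matches reader addr.primary
  addr.checksum: paired with writer addr.checksum (bytes -> bytes; writer required)
  nothing fires on Ticket: forward is COMPATIBLE

backward: COMPATIBLE []; forward: COMPATIBLE []


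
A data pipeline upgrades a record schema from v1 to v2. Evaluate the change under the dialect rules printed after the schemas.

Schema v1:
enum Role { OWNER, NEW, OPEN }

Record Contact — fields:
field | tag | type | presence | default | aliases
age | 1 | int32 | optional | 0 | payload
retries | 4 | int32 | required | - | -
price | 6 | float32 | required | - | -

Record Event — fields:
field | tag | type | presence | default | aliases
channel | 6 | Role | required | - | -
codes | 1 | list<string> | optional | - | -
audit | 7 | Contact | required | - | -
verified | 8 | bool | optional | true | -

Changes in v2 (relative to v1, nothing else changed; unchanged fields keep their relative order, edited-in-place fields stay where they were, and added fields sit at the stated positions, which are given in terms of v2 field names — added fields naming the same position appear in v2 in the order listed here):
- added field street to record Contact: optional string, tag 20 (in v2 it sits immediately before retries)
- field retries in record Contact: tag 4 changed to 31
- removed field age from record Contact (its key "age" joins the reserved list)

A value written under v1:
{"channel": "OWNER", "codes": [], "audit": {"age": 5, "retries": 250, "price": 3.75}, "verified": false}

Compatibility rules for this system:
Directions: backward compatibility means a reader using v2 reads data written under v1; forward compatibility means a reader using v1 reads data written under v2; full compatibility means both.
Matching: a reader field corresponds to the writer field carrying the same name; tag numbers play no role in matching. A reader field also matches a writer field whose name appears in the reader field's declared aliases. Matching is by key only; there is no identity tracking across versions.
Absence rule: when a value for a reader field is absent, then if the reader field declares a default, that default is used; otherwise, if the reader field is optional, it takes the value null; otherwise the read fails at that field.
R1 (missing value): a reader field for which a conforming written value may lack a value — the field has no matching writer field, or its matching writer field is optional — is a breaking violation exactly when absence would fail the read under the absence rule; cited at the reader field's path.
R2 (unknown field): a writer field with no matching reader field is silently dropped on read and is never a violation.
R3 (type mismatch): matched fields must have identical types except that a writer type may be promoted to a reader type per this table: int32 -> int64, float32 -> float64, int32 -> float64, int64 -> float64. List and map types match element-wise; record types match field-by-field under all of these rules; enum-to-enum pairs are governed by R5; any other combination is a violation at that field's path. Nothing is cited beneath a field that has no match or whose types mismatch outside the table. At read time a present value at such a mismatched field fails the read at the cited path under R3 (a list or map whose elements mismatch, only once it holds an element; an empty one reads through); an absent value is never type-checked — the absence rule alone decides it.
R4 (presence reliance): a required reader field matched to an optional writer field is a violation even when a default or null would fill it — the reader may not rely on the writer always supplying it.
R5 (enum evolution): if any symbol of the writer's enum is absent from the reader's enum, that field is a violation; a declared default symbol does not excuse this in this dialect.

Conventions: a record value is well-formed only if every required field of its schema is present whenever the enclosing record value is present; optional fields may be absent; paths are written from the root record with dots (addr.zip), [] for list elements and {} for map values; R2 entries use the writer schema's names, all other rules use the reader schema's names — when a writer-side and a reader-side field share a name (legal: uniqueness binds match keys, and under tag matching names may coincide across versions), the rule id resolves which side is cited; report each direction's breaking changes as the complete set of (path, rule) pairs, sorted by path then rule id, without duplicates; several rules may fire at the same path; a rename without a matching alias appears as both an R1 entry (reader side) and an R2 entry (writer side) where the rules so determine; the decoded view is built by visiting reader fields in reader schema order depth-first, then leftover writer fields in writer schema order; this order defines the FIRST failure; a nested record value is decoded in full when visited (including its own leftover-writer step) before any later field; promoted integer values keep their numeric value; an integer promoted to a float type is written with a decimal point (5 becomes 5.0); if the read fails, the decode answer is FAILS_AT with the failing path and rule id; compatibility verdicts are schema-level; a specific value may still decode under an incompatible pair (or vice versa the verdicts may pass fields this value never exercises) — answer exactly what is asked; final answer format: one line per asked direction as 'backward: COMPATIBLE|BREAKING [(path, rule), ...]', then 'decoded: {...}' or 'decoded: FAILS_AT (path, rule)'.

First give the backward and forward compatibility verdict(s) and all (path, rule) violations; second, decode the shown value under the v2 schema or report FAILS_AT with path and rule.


arrows below run writer -> reader for Event
backward pass over Event, reader schema v2, writer schema v1:
  channel: Role -> Role, writer required; from channel
  codes: list<string> -> list<string>, writer optional; from codes
  audit: Contact -> Contact, writer required; from audit
  verified: bool -> bool, writer optional; from verified
  no writer field matches reader audit.street
  audit.retries: int32 -> int32, writer required; from audit.retries
  audit.price: float32 -> float32, writer required; from audit.price
  writer audit.age: unknown to reader
  => backward: COMPATIBLE
forward pass over Event, reader schema v1, writer schema v2:
  channel: Role -> Role, writer required; from channel
  codes: list<string> -> list<string>, writer optional; from codes
  audit: Contact -> Contact, writer required; from audit
  verified: bool -> bool, writer optional; from verified
  no writer field matches reader audit.age
  audit.retries: int32 -> int32, writer required; from audit.retries
  audit.price: float32 -> float32, writer required; from audit.price
  writer audit.street: unknown to reader
  => forward: COMPATIBLE
decoding the Event value with the v2 reader:
  channel := "OWNER"
  codes := []
  audit.street := null (absent, optional -> null)
  audit.retries := 250
  audit.price := 3.75
  writer audit.age: unknown -> dropped
  verified := false
  => decoded: {"channel": "OWNER", "codes": [], "audit": {"street": null, "retries": 250, "price": 3.75}, "verified": false}

backward: COMPATIBLE []; forward: COMPATIBLE []; decoded: {"channel": "OWNER", "codes": [], "audit": {"street": null, "retries": 250, "price": 3.75}, "verified": false}


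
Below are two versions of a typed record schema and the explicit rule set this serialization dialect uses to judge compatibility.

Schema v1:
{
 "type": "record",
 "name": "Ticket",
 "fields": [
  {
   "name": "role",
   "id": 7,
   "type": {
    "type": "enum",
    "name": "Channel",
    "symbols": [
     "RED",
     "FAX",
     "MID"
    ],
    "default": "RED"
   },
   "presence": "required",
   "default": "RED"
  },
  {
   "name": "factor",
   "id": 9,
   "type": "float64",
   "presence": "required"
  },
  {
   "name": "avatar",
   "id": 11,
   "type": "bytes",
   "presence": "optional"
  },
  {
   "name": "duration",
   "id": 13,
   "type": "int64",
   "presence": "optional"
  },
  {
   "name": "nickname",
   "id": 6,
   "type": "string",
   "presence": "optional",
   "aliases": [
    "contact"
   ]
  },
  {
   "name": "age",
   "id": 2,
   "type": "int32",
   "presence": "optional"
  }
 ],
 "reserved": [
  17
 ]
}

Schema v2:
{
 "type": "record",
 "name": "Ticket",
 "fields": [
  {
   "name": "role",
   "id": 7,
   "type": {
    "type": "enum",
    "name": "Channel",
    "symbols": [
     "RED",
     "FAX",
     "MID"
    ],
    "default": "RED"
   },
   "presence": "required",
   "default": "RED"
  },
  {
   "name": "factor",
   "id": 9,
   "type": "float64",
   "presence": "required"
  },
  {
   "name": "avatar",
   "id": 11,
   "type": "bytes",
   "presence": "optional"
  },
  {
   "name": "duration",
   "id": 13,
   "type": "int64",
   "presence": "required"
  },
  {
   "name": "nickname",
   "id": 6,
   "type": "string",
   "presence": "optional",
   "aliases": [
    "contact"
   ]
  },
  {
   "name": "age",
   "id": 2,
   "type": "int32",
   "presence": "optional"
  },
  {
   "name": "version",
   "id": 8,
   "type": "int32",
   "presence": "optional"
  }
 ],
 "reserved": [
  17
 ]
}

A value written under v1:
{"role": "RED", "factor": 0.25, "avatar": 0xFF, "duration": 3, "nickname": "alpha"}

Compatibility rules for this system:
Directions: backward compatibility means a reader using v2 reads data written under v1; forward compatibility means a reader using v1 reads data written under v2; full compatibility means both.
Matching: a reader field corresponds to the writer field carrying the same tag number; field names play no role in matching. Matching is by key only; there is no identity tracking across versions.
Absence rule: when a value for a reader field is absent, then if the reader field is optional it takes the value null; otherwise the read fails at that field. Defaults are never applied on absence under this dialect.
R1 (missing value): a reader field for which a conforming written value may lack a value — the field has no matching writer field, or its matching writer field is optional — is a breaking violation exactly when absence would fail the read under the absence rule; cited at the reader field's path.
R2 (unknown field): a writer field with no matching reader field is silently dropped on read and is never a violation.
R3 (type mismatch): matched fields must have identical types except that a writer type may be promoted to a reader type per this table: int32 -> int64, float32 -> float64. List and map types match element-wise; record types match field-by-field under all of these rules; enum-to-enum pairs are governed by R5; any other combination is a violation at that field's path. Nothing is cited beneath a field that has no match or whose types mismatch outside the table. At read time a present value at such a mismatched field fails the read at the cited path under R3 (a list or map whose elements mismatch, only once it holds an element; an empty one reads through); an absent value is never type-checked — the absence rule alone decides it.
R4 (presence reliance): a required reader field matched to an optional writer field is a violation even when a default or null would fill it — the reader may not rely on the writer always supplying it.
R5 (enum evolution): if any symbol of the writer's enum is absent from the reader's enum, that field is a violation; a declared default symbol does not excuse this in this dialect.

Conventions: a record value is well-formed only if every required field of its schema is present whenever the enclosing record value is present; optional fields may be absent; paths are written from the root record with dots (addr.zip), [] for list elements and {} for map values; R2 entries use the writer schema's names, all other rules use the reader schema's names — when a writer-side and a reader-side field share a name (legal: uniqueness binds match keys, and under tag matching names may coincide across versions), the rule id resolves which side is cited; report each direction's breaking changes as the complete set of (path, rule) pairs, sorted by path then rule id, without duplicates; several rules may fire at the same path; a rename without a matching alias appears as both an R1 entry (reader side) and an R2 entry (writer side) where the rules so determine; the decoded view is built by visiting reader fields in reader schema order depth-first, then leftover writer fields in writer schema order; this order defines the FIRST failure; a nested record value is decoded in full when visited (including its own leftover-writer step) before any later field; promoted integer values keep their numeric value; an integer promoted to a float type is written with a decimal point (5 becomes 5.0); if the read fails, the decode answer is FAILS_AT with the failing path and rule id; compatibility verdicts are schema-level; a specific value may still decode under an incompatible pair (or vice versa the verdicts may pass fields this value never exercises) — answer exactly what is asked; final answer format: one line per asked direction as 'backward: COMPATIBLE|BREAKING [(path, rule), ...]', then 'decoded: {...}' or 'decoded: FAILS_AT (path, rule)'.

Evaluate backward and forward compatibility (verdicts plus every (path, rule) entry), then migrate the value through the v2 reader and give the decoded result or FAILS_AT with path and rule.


backward: BREAKING [(duration, R1), (duration, R4)]; forward: COMPATIBLE []; decoded: {"role": "RED", "factor": 0.25, "avatar": 0xFF, "duration": 3, "nickname": "alpha", "age": null, "version": null}

in Ticket below, arrows point writer -> reader
backward analysis of Ticket with v2 as reader and v1 as writer:
  Channel -> Channel, writer required: role aligns to role
  float64 -> float64, writer required: factor aligns to factor
  bytes -> bytes, writer optional: avatar aligns to avatar
  int64 -> int64, writer optional: duration aligns to duration
  string -> string, writer optional: nickname aligns to nickname
  int32 -> int32, writer optional: age aligns to age
  version: no writer-side match
  R1 fires at duration
  R4 fires at duration
  => 2 violation(s): backward is BREAKING for Ticket
forward analysis of Ticket with v1 as reader and v2 as writer:
  Channel -> Channel, writer required: role aligns to role
  float64 -> float64, writer required: factor aligns to factor
  bytes -> bytes, writer optional: avatar aligns to avatar
  int64 -> int64, writer required: duration aligns to duration
  string -> string, writer optional: nickname aligns to nickname
  int32 -> int32, writer optional: age aligns to age
  leftover writer field: version
  => forward verdict for Ticket: COMPATIBLE, no violations
migrating the Ticket value to v2:
  role := "RED"
  factor := 0.25
  avatar := 0xFF
  duration := 3
  nickname := "alpha"
  age := null (not supplied -> null)
  version := null (not supplied -> null)
  => decoded: {"role": "RED", "factor": 0.25, "avatar": 0xFF, "duration": 3, "nickname": "alpha", "age": null, "version": null}
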